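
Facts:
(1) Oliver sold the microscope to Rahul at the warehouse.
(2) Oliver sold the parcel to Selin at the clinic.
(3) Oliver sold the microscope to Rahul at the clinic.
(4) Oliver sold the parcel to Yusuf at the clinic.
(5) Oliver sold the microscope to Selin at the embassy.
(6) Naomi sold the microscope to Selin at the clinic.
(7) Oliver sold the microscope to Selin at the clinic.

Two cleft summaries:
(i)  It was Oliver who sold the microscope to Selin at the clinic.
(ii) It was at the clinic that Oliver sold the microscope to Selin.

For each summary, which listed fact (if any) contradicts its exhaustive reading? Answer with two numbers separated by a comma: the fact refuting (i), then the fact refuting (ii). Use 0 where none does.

Summary (i) focuses "Oliver" (the agent); background same thing, recipient, setting (the microscope / Selin / at the clinic). Fact (6) matches that background with agent = Naomi — refutes (i).
Summary (ii) focuses "at the clinic" (the setting); background same agent, thing, recipient (Oliver / the microscope / Selin). Fact (5) matches that background with setting = at the embassy — refutes (ii).

6, 5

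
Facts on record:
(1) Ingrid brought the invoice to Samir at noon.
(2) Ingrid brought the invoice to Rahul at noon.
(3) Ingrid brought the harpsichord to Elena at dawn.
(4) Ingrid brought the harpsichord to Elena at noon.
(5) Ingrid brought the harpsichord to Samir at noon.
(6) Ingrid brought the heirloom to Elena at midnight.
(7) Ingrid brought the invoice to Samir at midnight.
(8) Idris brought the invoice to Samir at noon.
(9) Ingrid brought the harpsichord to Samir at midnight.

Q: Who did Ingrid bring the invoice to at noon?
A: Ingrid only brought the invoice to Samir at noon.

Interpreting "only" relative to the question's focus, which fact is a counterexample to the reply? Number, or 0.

The question "Who did ... to ...?" targets the recipient, so in the reply the focus falls on "Samir".
So "only" ranges over recipients; the rest (same agent, thing, setting (Ingrid / the invoice / at noon)) is presupposed.
Fact (2) shares the background with a different recipient (Rahul) — counterexample.
(Fact (5) would refute a reading with focus on the thing — but that is not what the question asks.)

2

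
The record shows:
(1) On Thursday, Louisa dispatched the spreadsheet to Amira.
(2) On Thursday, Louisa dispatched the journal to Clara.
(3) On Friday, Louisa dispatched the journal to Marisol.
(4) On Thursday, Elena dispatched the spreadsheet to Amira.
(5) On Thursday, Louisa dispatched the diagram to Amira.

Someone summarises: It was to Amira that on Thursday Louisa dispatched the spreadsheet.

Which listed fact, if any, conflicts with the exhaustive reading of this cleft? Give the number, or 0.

0

The cleft puts "Amira" in focus and presupposes the open proposition with Louisa as agent and the spreadsheet as thing and on Thursday as setting.
The exhaustive reading says no other recipient fits that background.
No listed fact matches the background with a different recipient. Exhaustivity holds.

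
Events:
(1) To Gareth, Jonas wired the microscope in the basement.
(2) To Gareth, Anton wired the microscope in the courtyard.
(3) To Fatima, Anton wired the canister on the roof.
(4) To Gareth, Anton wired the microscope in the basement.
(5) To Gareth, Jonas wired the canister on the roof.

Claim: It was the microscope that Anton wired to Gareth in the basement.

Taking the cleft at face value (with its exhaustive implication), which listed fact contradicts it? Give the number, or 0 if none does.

0

The cleft puts "the microscope" in focus and presupposes the open proposition with same agent, recipient, setting (Anton / Gareth / in the basement).
Exhaustivity: the microscope is the only thing satisfying that background.
No listed fact matches the background with a different thing. Exhaustivity holds.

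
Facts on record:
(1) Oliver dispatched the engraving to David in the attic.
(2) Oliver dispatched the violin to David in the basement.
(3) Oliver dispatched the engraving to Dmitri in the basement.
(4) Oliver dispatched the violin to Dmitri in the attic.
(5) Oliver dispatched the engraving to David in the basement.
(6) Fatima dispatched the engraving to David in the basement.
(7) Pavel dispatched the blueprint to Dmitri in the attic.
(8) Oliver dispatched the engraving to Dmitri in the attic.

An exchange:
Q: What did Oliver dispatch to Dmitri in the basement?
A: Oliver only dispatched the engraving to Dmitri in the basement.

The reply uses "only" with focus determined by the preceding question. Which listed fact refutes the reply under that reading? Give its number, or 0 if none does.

0

The question "What did ...?" targets the thing, so in the reply the focus falls on "the engraving".
"Only" then excludes alternative things while the background — same agent, recipient, setting (Oliver / Dmitri / in the basement) — is held fixed.
No fact keeps same agent, recipient, setting (Oliver / Dmitri / in the basement) while changing the thing; every other fact differs on something backgrounded. The reply stands.
(Fact (8) would refute a reading with focus on the setting — but that is not what the question asks.)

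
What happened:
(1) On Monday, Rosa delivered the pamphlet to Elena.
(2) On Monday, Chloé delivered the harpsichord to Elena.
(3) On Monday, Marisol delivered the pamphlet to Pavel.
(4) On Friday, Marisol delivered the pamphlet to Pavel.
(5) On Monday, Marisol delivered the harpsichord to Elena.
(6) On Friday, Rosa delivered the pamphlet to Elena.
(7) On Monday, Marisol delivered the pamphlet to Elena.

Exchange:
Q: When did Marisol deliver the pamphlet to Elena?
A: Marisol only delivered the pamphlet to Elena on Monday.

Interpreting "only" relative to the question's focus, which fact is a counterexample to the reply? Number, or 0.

0

The question "When did ...?" targets the setting, so in the reply the focus falls on "on Monday".
So "only" ranges over settings; the rest (same agent, thing, recipient (Marisol / the pamphlet / Elena)) is presupposed.
No fact keeps same agent, thing, recipient (Marisol / the pamphlet / Elena) while changing the setting; every other fact differs on something backgrounded. The reply stands.
(Fact (5) would refute a reading with focus on the thing — but that is not what the question asks.)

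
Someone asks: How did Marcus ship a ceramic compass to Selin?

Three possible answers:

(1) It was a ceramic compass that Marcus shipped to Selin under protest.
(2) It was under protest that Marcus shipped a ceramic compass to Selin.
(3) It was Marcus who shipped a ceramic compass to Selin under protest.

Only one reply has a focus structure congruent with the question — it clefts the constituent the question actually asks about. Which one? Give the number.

2

The question word "how" targets the manner.
Option (1) clefts "a ceramic compass" — the direct object, not what was asked.
Option (2) clefts "under protest" — that matches what the question asks about.
Option (3) clefts "Marcus" — the subject (agent), not what was asked.
So the congruent reply is (2).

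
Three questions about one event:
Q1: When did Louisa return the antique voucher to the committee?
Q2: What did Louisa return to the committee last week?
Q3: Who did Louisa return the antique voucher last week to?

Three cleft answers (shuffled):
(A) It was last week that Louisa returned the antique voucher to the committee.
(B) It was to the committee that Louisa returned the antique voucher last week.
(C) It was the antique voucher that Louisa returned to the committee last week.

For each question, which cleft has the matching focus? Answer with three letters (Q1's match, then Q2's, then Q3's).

ACB

Q1 asks about the time; cleft (A) focuses "last week", which is the time — so Q1 → A.
Q2 asks about the direct object; cleft (C) focuses "the antique voucher", which is the direct object — so Q2 → C.
Q3 asks about the recipient; cleft (B) focuses "to the committee", which is the recipient — so Q3 → B.
Mapping: Q1→A, Q2→C, Q3→B.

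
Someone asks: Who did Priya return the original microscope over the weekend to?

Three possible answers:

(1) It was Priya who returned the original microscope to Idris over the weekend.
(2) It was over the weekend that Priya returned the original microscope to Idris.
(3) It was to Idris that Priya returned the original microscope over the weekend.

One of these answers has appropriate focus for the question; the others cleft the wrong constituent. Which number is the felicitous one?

3

The question word "who" targets the recipient.
Option (1) clefts "Priya" — the subject (agent), not what was asked.
Option (2) clefts "over the weekend" — the time, not what was asked.
Option (3) clefts "to Idris" — that matches what the question asks about.
So the congruent reply is (3).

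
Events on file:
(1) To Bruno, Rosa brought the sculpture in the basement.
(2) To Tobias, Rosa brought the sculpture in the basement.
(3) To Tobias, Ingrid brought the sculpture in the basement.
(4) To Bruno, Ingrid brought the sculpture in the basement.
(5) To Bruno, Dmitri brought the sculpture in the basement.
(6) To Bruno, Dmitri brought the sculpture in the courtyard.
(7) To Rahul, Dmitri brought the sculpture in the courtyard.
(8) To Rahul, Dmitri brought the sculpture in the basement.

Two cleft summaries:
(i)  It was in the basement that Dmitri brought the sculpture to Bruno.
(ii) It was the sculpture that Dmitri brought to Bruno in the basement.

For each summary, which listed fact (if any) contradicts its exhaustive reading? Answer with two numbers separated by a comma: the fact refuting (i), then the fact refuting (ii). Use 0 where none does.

(i): focus "in the basement". Looking for agent = Dmitri, thing = the sculpture, recipient = Bruno with some other setting — fact (6) has in the courtyard there. Refuted.
(ii): focus "the sculpture". No fact shares agent = Dmitri, recipient = Bruno, setting = in the basement with a different thing. 0.

6, 0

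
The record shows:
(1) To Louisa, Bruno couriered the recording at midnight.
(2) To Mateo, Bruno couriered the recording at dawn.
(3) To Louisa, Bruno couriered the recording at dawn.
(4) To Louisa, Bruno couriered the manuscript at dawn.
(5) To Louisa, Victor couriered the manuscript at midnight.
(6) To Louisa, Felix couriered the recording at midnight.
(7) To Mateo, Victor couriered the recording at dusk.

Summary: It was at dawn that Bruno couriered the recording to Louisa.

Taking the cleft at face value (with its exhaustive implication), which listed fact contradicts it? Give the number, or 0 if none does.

1

Focus of the cleft: "at dawn" (the setting). Presupposed background: Bruno as agent and the recording as thing and Louisa as recipient.
Exhaustivity: at dawn is the only setting satisfying that background.
But fact (1) also has Bruno as agent and the recording as thing and Louisa as recipient, with setting = at midnight — so the exhaustive reading fails.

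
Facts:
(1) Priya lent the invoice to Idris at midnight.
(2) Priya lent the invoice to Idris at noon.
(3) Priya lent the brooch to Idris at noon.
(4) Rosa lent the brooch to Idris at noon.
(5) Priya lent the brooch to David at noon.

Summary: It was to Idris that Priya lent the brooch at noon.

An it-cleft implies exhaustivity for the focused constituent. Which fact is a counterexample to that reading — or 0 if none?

Focus of the cleft: "Idris" (the recipient). Presupposed background: same agent, thing, setting (Priya / the brooch / at noon).
The exhaustive reading says no other recipient fits that background.
But fact (5) also has same agent, thing, setting (Priya / the brooch / at noon), with recipient = David — so the exhaustive reading fails.

5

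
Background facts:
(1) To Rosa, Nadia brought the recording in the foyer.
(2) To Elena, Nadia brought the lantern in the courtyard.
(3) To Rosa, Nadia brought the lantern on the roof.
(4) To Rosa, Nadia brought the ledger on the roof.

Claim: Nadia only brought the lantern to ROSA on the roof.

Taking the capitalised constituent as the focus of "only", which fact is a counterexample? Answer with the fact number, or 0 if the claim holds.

0

The capitals mark "Rosa" as focus. So "only" rules out other recipients, with the rest (same agent, thing, setting (Nadia / the lantern / on the roof)) as background.
No fact matches same agent, thing, setting (Nadia / the lantern / on the roof) with a different recipient — every other fact differs on at least one backgrounded slot. So no fact refutes it.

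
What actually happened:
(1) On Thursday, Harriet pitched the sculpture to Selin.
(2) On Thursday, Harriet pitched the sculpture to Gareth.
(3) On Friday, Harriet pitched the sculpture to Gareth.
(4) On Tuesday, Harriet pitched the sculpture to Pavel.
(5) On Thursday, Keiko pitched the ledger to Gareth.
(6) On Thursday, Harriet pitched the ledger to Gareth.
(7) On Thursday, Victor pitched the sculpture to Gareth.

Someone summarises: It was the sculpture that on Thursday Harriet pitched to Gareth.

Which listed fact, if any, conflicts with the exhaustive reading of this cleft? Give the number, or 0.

6

The cleft puts "the sculpture" in focus and presupposes the open proposition with agent = Harriet, recipient = Gareth, setting = on Thursday.
Exhaustivity: the sculpture is the only thing satisfying that background.
But fact (6) also has agent = Harriet, recipient = Gareth, setting = on Thursday, with thing = the ledger — so the exhaustive reading fails.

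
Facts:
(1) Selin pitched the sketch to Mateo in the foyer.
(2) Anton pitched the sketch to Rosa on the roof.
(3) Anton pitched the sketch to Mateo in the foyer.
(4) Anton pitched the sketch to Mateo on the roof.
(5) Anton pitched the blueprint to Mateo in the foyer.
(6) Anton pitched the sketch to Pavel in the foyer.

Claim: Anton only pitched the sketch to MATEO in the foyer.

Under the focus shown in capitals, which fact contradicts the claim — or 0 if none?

6

The capitals mark "Mateo" as focus. So "only" rules out other recipients, with the rest (agent = Anton, thing = the sketch, setting = in the foyer) as background.
Fact (6) matches on agent = Anton, thing = the sketch, setting = in the foyer, but has recipient = Pavel instead. That refutes the claim.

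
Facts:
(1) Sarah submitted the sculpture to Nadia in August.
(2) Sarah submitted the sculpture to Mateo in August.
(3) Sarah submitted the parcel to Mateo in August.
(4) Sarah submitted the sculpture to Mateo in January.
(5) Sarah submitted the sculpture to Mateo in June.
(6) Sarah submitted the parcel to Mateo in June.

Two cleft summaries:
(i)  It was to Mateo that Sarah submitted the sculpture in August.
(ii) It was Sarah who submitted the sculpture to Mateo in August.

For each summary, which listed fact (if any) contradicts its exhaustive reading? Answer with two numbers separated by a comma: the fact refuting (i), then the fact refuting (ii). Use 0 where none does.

1, 0

Summary (i) focuses "Mateo" (the recipient); background Sarah as agent and the sculpture as thing and in August as setting. Fact (1) matches that background with recipient = Nadia — refutes (i).
Summary (ii) focuses "Sarah" (the agent); background the sculpture as thing and Mateo as recipient and in August as setting. No fact matches that background with a different agent, so 0.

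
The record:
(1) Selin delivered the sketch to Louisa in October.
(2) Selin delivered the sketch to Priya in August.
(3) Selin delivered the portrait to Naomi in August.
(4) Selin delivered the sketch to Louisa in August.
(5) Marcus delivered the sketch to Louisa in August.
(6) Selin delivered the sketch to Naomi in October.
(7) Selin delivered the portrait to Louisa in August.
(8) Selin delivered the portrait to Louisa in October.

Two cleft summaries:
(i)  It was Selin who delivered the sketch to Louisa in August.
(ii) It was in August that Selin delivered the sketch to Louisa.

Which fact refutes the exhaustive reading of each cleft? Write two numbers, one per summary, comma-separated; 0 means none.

5, 1

Summary (i) focuses "Selin" (the agent); background the sketch as thing and Louisa as recipient and in August as setting. Fact (5) matches that background with agent = Marcus — refutes (i).
Summary (ii) focuses "in August" (the setting); background Selin as agent and the sketch as thing and Louisa as recipient. Fact (1) matches that background with setting = in October — refutes (ii).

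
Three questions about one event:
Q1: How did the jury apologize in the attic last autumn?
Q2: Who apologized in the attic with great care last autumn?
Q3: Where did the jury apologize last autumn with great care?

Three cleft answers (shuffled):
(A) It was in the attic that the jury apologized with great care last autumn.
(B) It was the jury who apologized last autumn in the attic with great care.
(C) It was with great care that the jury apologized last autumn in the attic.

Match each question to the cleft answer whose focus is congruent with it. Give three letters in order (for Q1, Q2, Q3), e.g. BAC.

Q1 asks about the manner; cleft (C) focuses "with great care", which is the manner — so Q1 → C.
Q2 asks about the subject (agent); cleft (B) focuses "the jury", which is the subject (agent) — so Q2 → B.
Q3 asks about the location; cleft (A) focuses "in the attic", which is the location — so Q3 → A.
Mapping: Q1→C, Q2→B, Q3→A.

CBA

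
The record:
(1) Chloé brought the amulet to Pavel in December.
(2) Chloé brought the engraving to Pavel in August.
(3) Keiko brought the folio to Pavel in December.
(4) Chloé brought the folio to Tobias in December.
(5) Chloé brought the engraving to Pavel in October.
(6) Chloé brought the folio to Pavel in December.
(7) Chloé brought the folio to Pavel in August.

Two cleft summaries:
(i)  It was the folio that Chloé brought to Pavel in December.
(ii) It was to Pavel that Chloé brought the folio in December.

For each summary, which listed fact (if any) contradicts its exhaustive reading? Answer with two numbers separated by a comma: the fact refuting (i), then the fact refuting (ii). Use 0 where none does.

1, 4

(i): focus "the folio". Looking for same agent, recipient, setting (Chloé / Pavel / in December) with some other thing — fact (1) has the amulet there. Refuted.
(ii): focus "Pavel". Looking for same agent, thing, setting (Chloé / the folio / in December) with some other recipient — fact (4) has Tobias there. Refuted.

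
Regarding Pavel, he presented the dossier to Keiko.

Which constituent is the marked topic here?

The construction explicitly marks "Pavel" as what the sentence is about — the topic.
The remainder of the clause is the comment (what is said about the topic).

Pavel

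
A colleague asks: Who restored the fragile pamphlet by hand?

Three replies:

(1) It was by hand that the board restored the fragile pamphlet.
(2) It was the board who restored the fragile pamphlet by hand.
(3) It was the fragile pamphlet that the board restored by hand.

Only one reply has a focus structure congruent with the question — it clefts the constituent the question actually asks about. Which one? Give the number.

2

The question word "who" targets the subject (agent).
Option (1) clefts "by hand" — the manner, not what was asked.
Option (2) clefts "the board" — that matches what the question asks about.
Option (3) clefts "the fragile pamphlet" — the direct object, not what was asked.
So the congruent reply is (2).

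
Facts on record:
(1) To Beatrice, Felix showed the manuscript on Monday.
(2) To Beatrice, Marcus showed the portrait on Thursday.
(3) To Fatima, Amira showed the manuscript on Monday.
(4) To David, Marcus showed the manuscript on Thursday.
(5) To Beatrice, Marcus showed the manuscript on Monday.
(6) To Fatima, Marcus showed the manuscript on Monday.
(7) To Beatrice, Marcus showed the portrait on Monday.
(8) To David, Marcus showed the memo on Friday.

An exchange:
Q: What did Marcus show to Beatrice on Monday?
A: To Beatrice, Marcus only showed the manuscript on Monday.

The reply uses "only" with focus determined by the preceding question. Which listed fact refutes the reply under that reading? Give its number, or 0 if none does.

7

The question "What did ...?" targets the thing, so in the reply the focus falls on "the manuscript".
"Only" then excludes alternative things while the background — Marcus as agent and Beatrice as recipient and on Monday as setting — is held fixed.
Fact (7) shares the background with a different thing (the portrait) — counterexample.
(Fact (6) would refute a reading with focus on the recipient — but that is not what the question asks.)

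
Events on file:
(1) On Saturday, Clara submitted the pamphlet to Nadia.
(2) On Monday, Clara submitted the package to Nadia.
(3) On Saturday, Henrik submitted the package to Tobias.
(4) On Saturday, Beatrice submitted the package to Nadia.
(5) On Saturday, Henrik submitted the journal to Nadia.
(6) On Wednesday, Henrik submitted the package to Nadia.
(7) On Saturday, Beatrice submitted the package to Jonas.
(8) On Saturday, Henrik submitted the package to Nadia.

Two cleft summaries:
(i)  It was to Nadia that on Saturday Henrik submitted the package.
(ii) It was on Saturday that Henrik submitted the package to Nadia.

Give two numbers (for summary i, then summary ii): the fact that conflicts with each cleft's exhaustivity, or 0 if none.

3, 6

(i): focus "Nadia". Looking for agent = Henrik, thing = the package, setting = on Saturday with some other recipient — fact (3) has Tobias there. Refuted.
(ii): focus "on Saturday". Looking for agent = Henrik, thing = the package, recipient = Nadia with some other setting — fact (6) has on Wednesday there. Refuted.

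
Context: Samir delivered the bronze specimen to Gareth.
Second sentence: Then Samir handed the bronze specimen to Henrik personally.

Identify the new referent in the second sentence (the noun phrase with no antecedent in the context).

Henrik

"Samir" and "the bronze specimen" in the second sentence are given — already mentioned in the context.
"Henrik" has no antecedent in the context; it is discourse-new.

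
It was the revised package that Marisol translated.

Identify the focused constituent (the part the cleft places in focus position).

the revised package

In an it-cleft "It was X that/who ...", the clefted constituent X is the focus; the that/who-clause expresses the presupposed open proposition.
Here the focus is "the revised package". The backgrounded (presupposed) material includes "Marisol".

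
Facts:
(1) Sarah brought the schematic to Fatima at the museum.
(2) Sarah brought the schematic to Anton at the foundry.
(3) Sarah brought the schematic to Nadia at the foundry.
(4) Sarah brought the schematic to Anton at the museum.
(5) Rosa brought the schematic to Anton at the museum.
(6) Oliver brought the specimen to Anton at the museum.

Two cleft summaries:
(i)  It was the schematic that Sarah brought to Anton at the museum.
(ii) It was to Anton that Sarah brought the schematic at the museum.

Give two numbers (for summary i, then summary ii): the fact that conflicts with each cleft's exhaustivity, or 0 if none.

0, 1

(i): focus "the schematic". No fact shares agent = Sarah, recipient = Anton, setting = at the museum with a different thing. 0.
(ii): focus "Anton". Looking for agent = Sarah, thing = the schematic, setting = at the museum with some other recipient — fact (1) has Fatima there. Refuted.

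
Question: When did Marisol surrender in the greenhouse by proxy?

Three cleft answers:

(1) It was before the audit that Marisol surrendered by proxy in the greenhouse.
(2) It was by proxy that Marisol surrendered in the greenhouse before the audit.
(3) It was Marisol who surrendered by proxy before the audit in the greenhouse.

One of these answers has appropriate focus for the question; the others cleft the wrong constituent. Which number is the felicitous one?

1

The question word "when" targets the time.
Option (1) clefts "before the audit" — that matches what the question asks about.
Option (2) clefts "by proxy" — the manner, not what was asked.
Option (3) clefts "Marisol" — the subject (agent), not what was asked.
So the congruent reply is (1).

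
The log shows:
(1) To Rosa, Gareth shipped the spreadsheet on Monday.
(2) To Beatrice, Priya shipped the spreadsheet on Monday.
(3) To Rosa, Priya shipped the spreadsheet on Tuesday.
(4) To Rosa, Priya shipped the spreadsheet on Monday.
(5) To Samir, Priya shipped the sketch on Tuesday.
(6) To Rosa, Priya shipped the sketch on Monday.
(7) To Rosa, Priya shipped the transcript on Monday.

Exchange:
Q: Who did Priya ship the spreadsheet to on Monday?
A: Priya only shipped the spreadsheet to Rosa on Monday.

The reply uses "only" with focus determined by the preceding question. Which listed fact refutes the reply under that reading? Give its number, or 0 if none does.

2

The question "Who did ... to ...?" targets the recipient, so in the reply the focus falls on "Rosa".
"Only" then excludes alternative recipients while the background — agent = Priya, thing = the spreadsheet, setting = on Monday — is held fixed.
Fact (2) shares the background with a different recipient (Beatrice) — counterexample.
(Fact (3) would refute a reading with focus on the setting — but that is not what the question asks.)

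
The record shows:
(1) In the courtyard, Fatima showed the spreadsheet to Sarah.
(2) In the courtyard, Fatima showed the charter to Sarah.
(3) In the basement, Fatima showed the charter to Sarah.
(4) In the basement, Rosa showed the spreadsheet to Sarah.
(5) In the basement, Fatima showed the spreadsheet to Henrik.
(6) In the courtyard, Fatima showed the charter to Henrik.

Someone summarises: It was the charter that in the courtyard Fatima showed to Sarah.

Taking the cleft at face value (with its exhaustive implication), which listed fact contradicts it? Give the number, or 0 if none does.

The cleft puts "the charter" in focus and presupposes the open proposition with same agent, recipient, setting (Fatima / Sarah / in the courtyard).
Exhaustivity: the charter is the only thing satisfying that background.
But fact (1) also has same agent, recipient, setting (Fatima / Sarah / in the courtyard), with thing = the spreadsheet — so the exhaustive reading fails.

1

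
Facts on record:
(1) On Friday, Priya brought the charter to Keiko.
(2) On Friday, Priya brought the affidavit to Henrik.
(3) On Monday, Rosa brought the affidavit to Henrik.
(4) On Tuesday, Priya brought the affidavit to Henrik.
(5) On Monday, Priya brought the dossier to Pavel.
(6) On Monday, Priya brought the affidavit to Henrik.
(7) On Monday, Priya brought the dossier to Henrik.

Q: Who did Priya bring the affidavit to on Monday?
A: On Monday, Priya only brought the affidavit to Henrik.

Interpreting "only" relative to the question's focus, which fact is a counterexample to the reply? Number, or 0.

0

The question "Who did ... to ...?" targets the recipient, so in the reply the focus falls on "Henrik".
"Only" then excludes alternative recipients while the background — Priya as agent and the affidavit as thing and on Monday as setting — is held fixed.
No fact keeps Priya as agent and the affidavit as thing and on Monday as setting while changing the recipient; every other fact differs on something backgrounded. The reply stands.
(Fact (2) would refute a reading with focus on the setting — but that is not what the question asks.)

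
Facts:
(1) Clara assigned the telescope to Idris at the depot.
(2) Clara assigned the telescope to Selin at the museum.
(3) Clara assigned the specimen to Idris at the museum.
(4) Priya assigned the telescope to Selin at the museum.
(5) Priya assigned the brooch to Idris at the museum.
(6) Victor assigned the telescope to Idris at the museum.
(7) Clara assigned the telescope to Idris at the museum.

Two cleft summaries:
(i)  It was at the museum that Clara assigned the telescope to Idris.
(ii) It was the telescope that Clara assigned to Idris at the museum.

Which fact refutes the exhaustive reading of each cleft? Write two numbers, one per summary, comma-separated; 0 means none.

(i): focus "at the museum". Looking for agent = Clara, thing = the telescope, recipient = Idris with some other setting — fact (1) has at the depot there. Refuted.
(ii): focus "the telescope". Looking for agent = Clara, recipient = Idris, setting = at the museum with some other thing — fact (3) has the specimen there. Refuted.

1, 3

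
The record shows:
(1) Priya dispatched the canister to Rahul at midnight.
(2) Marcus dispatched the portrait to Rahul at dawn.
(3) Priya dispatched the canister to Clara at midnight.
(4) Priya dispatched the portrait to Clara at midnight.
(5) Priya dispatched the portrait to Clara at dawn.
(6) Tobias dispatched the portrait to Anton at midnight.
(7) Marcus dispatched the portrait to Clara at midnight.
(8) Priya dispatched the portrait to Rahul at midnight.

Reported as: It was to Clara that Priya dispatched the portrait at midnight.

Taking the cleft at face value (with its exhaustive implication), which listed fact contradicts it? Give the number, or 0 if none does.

The cleft puts "Clara" in focus and presupposes the open proposition with agent = Priya, thing = the portrait, setting = at midnight.
The exhaustive reading says no other recipient fits that background.
Fact (8) shares the background but with recipient = Rahul; exhaustivity is violated.

8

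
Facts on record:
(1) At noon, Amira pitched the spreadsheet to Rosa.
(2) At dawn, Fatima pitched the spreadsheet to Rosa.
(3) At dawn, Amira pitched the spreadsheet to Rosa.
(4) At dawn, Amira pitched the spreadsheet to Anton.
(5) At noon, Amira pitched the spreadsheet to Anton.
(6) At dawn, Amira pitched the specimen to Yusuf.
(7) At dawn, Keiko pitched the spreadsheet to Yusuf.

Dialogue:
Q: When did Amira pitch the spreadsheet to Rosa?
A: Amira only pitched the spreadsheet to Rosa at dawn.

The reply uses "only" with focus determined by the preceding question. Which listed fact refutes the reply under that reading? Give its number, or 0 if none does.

1

The question "When did ...?" targets the setting, so in the reply the focus falls on "at dawn".
"Only" then excludes alternative settings while the background — Amira as agent and the spreadsheet as thing and Rosa as recipient — is held fixed.
Fact (1) keeps Amira as agent and the spreadsheet as thing and Rosa as recipient but has setting = at noon; that refutes the reply.
(Fact (4) would refute a reading with focus on the recipient — but that is not what the question asks.)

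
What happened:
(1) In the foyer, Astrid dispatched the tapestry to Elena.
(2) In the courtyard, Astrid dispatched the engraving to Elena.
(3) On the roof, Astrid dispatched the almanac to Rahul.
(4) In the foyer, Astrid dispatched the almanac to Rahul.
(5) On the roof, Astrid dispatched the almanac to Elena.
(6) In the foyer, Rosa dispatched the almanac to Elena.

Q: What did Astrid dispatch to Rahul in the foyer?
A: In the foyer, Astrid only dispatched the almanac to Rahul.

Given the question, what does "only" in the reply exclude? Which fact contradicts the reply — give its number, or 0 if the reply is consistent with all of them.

0

Answering "What did ...?" puts focus on the thing — here, "the almanac".
"Only" then excludes alternative things while the background — agent = Astrid, recipient = Rahul, setting = in the foyer — is held fixed.
No fact keeps agent = Astrid, recipient = Rahul, setting = in the foyer while changing the thing; every other fact differs on something backgrounded. The reply stands.
(Fact (3) would refute a reading with focus on the setting — but that is not what the question asks.)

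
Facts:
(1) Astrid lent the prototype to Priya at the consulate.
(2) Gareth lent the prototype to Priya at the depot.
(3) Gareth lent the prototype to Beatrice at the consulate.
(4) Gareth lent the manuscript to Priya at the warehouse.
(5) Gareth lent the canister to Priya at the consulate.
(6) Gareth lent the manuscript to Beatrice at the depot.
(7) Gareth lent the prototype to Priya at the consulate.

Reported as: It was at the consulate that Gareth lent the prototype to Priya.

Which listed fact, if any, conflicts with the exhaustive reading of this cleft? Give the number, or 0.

2

The cleft puts "at the consulate" in focus and presupposes the open proposition with same agent, thing, recipient (Gareth / the prototype / Priya).
The exhaustive reading says no other setting fits that background.
Fact (2) shares the background but with setting = at the depot; exhaustivity is violated.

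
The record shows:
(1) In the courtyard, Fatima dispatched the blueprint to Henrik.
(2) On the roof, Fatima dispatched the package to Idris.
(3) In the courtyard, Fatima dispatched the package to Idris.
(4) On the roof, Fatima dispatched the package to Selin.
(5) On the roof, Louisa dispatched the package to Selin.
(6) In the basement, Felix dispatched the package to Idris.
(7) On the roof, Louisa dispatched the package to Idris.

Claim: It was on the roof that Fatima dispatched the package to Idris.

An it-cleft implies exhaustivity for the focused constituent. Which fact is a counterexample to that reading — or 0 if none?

The cleft puts "on the roof" in focus and presupposes the open proposition with Fatima as agent and the package as thing and Idris as recipient.
Exhaustivity: on the roof is the only setting satisfying that background.
Fact (3) shares the background but with setting = in the courtyard; exhaustivity is violated.

3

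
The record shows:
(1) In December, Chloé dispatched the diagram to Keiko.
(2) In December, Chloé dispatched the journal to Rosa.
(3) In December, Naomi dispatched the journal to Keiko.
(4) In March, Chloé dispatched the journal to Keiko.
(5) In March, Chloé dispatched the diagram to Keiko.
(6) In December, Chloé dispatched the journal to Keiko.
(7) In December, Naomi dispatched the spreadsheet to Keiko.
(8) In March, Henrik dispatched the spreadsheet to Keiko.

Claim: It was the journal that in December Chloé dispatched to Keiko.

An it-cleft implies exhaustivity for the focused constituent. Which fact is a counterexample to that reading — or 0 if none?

1

Focus of the cleft: "the journal" (the thing). Presupposed background: Chloé as agent and Keiko as recipient and in December as setting.
Exhaustivity: the journal is the only thing satisfying that background.
Fact (1) shares the background but with thing = the diagram; exhaustivity is violated.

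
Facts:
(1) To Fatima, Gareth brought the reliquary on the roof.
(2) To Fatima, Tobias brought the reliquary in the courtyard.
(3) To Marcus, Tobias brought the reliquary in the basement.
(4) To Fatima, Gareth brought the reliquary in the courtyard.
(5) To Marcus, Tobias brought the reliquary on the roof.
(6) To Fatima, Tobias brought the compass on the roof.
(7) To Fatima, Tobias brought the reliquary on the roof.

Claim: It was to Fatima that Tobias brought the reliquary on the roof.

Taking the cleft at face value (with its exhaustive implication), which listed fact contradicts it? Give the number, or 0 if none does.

The cleft puts "Fatima" in focus and presupposes the open proposition with same agent, thing, setting (Tobias / the reliquary / on the roof).
Exhaustivity: Fatima is the only recipient satisfying that background.
Fact (5) shares the background but with recipient = Marcus; exhaustivity is violated.

5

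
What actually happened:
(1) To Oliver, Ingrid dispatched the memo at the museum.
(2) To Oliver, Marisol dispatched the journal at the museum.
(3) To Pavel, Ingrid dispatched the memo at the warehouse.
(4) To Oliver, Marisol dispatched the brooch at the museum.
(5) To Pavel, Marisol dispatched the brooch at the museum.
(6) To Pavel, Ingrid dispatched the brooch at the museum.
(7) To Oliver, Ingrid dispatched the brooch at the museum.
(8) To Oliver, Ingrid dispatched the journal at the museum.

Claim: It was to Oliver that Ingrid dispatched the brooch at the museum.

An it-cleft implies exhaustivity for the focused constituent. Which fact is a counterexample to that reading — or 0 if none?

Focus of the cleft: "Oliver" (the recipient). Presupposed background: agent = Ingrid, thing = the brooch, setting = at the museum.
Exhaustivity: Oliver is the only recipient satisfying that background.
Fact (6) shares the background but with recipient = Pavel; exhaustivity is violated.

6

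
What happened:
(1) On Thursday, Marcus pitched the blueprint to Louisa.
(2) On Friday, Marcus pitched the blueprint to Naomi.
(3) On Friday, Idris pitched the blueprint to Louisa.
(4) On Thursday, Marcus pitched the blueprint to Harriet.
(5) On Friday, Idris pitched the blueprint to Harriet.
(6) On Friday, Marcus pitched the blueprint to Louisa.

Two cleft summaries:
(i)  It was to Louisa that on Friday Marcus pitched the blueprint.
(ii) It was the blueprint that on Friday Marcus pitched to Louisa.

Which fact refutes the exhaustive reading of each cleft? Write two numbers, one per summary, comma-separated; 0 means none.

2, 0

Summary (i) focuses "Louisa" (the recipient); background Marcus as agent and the blueprint as thing and on Friday as setting. Fact (2) matches that background with recipient = Naomi — refutes (i).
Summary (ii) focuses "the blueprint" (the thing); background Marcus as agent and Louisa as recipient and on Friday as setting. No fact matches that background with a different thing, so 0.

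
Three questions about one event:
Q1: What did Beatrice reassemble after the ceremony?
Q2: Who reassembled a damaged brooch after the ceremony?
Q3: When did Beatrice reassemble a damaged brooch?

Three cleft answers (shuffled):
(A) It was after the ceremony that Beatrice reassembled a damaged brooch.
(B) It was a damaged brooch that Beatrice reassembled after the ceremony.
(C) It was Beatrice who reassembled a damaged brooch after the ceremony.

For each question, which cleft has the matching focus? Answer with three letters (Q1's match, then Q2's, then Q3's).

BCA

Q1 asks about the direct object; cleft (B) focuses "a damaged brooch", which is the direct object — so Q1 → B.
Q2 asks about the subject (agent); cleft (C) focuses "Beatrice", which is the subject (agent) — so Q2 → C.
Q3 asks about the time; cleft (A) focuses "after the ceremony", which is the time — so Q3 → A.
Mapping: Q1→B, Q2→C, Q3→A.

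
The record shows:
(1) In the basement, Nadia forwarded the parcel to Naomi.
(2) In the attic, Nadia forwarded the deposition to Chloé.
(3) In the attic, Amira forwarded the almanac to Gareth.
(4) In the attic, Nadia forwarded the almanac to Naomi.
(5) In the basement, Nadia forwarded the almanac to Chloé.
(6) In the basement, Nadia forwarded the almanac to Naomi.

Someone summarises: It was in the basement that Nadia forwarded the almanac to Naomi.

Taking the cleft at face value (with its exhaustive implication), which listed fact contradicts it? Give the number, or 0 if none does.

4

The cleft puts "in the basement" in focus and presupposes the open proposition with same agent, thing, recipient (Nadia / the almanac / Naomi).
Exhaustivity: in the basement is the only setting satisfying that background.
Fact (4) shares the background but with setting = in the attic; exhaustivity is violated.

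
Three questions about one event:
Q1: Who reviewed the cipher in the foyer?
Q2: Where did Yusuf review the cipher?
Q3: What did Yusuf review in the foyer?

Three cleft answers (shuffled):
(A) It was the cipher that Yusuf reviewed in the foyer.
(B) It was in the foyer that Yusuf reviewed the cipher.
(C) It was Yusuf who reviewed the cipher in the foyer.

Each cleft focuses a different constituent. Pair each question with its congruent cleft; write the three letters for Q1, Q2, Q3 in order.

CBA

Q1 asks about the subject (agent); cleft (C) focuses "Yusuf", which is the subject (agent) — so Q1 → C.
Q2 asks about the location; cleft (B) focuses "in the foyer", which is the location — so Q2 → B.
Q3 asks about the direct object; cleft (A) focuses "the cipher", which is the direct object — so Q3 → A.
Mapping: Q1→C, Q2→B, Q3→A.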